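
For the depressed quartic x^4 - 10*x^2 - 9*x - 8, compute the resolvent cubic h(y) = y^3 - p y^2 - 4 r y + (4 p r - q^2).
h(y) = y^3 + 10*y^2 + 32*y + 239

Identify coefficients: p = -10, q = -9, r = -8.
Plug into h(y) = y^3 - p y^2 - 4 r y + (4 p r - q^2):
  h(y) = y^3 - (-10) y^2 - 4*(-8) y + (4*(-10)*(-8) - (-9)^2)
       = y^3 + (10) y^2 + (32) y + (239).
Simplifying: h(y) = y^3 + 10*y^2 + 32*y + 239.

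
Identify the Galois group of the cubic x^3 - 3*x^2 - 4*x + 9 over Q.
Gal(K/Q) = S_3 (symmetric group of order 6)

Compute the discriminant of x^3 + (-3)*x^2 + (-4)*x + (9): Δ = 1129. Since Δ is not a rational square, the Galois group is not contained in A_3; it must be the full S_3 (irreducibility of the cubic rules out anything smaller).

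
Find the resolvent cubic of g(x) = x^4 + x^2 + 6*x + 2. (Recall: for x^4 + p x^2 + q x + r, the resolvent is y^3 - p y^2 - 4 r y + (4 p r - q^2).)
h(y) = y^3 - y^2 - 8*y - 28

Identify coefficients: p = 1, q = 6, r = 2.
Plug into h(y) = y^3 - p y^2 - 4 r y + (4 p r - q^2):
  h(y) = y^3 - (1) y^2 - 4*(2) y + (4*(1)*(2) - (6)^2)
       = y^3 + (-1) y^2 + (-8) y + (-28).
Simplifying: h(y) = y^3 - y^2 - 8*y - 28.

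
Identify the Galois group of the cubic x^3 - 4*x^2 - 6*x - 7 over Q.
Gal(K/Q) = S_3 (symmetric group of order 6)

Compute the discriminant of x^3 + (-4)*x^2 + (-6)*x + (-7): Δ = -4699. Since Δ is not a rational square, the Galois group is not contained in A_3; it must be the full S_3 (irreducibility of the cubic rules out anything smaller).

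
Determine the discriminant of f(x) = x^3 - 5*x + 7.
Δ = -823

For a depressed cubic x^3 + p x + q the discriminant is Δ = -4 p^3 - 27 q^2 = -4*(-5)^3 - 27*(7)^2 = 500 - 1323 = -823.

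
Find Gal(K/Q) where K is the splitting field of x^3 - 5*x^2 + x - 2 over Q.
Gal(K/Q) = S_3 (symmetric group of order 6)

Compute the discriminant of x^3 + (-5)*x^2 + (1)*x + (-2): Δ = -907. Since Δ is not a rational square, the Galois group is not contained in A_3; it must be the full S_3 (irreducibility of the cubic rules out anything smaller).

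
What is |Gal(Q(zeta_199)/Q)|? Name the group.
|Gal(Q(zeta_199)/Q)| = phi(199) = 198; group ≅ (Z/199Z)^* ≅ Z/198Z

The n-th cyclotomic polynomial Φ_199(x) is the minimal polynomial of zeta_199 over Q and has degree phi(199) = 198. So Q(zeta_199) is a degree-198 Galois extension with Galois group (Z/199Z)^*. (Z/199Z)^* is cyclic since 199 is an odd prime power (or 4). Hence Gal(Q(zeta_199)/Q) ≅ Z/198Z.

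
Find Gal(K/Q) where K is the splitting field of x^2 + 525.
Gal(K/Q) = Z/2Z (cyclic of order 2)

x^2 + 525 is irreducible over Q since -525 is not a rational square. The splitting field Q(sqrt(-525)) has degree 2 over Q, and its unique nontrivial automorphism is sqrt(-525) ↦ -sqrt(-525). Hence Gal(Q(sqrt(-525))/Q) = Z/2Z.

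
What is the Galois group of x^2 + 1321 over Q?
Gal(K/Q) = Z/2Z (cyclic of order 2)

x^2 + 1321 is irreducible over Q since -1321 is not a rational square. The splitting field Q(sqrt(-1321)) has degree 2 over Q, and its unique nontrivial automorphism is sqrt(-1321) ↦ -sqrt(-1321). Hence Gal(Q(sqrt(-1321))/Q) = Z/2Z.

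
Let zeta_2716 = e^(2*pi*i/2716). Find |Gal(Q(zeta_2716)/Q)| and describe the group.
|Gal(Q(zeta_2716)/Q)| = phi(2716) = 1152; group ≅ (Z/2716Z)^* ≅ Z/2Z × Z/6Z × Z/96Z

The n-th cyclotomic polynomial Φ_2716(x) is the minimal polynomial of zeta_2716 over Q and has degree phi(2716) = 1152. So Q(zeta_2716) is a degree-1152 Galois extension with Galois group (Z/2716Z)^*. By CRT, (Z/2716Z)^* ≅ (Z/4Z)^* × (Z/7Z)^* × (Z/97Z)^*. Each prime-power unit group is (Z/4Z)^* ≅ Z/2Z; (Z/7Z)^* ≅ Z/6Z; (Z/97Z)^* ≅ Z/96Z. Hence Gal(Q(zeta_2716)/Q) ≅ Z/2Z × Z/6Z × Z/96Z.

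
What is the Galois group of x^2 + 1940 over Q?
Gal(K/Q) = Z/2Z (cyclic of order 2)

x^2 + 1940 is irreducible over Q since -1940 is not a rational square. The splitting field Q(sqrt(-1940)) has degree 2 over Q, and its unique nontrivial automorphism is sqrt(-1940) ↦ -sqrt(-1940). Hence Gal(Q(sqrt(-1940))/Q) = Z/2Z.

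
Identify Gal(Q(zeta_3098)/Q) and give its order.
|Gal(Q(zeta_3098)/Q)| = phi(3098) = 1548; group ≅ (Z/3098Z)^* ≅ Z/1548Z

The n-th cyclotomic polynomial Φ_3098(x) is the minimal polynomial of zeta_3098 over Q and has degree phi(3098) = 1548. So Q(zeta_3098) is a degree-1548 Galois extension with Galois group (Z/3098Z)^*. By CRT, (Z/3098Z)^* ≅ (Z/2Z)^* × (Z/1549Z)^*. Each prime-power unit group is (Z/2Z)^* ≅ trivial group (order 1); (Z/1549Z)^* ≅ Z/1548Z. Hence Gal(Q(zeta_3098)/Q) ≅ Z/1548Z.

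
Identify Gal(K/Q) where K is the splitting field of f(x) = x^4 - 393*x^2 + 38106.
Gal(K/Q) = V_4 (Klein four-group, Z/2Z × Z/2Z)

f factors as (x^2 - 174)(x^2 - 219), so the splitting field is K = Q(sqrt(174), sqrt(219)). The elements 174, 219, 38106 are all non-squares in Q, so sqrt(174) and sqrt(219) generate independent quadratic extensions. Thus [K:Q] = 4 and Gal(K/Q) is generated by the two order-2 automorphisms sqrt(174) ↦ -sqrt(174) and sqrt(219) ↦ -sqrt(219), giving V_4.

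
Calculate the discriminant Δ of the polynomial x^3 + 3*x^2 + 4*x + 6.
Δ = -436

For x^3 + a x^2 + b x + c the discriminant is Δ = 18 a b c - 4 a^3 c + a^2 b^2 - 4 b^3 - 27 c^2.
Plug a = 3, b = 4, c = 6:
  18*(3)*(4)*(6) - 4*(3)^3*(6) + (3)^2*(4)^2 - 4*(4)^3 - 27*(6)^2
  = 1296 + (-648) + 144 + (-256) + (-972)
  = -436.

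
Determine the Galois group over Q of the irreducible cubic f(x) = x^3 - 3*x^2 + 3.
Gal(K/Q) = A_3 (cyclic of order 3)

Compute the discriminant of x^3 + (-3)*x^2 + (0)*x + (3): Δ = 81. Since Δ is a perfect square (Δ = 9^2), the Galois group is contained in A_3. Irreducibility forces the group to be transitive on three roots, so Gal = A_3.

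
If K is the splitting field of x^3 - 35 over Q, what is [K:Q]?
[K:Q] = 6

x^3 - 35 has one real root r = 35^(1/3) and two complex roots r*zeta_3, r*zeta_3^2 where zeta_3 = e^(2*pi*i/3). The splitting field is Q(r, zeta_3). [Q(r):Q] = 3 and [Q(zeta_3):Q] = 2 with gcd = 1, so [Q(r, zeta_3):Q] = 3 * 2 = 6.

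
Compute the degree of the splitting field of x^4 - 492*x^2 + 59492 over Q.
[K:Q] = 4

f factors as (x^2 - 278)(x^2 - 214); the splitting field is K = Q(sqrt(278), sqrt(214)). Since 278, 214, and 59492 are all non-squares in Q, the three subfields Q(sqrt(278)), Q(sqrt(214)), Q(sqrt(59492)) are distinct degree-2 extensions, so [K:Q] = 4 (Klein four Galois group).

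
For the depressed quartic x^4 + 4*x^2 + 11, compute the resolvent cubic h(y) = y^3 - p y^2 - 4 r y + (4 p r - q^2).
h(y) = y^3 - 4*y^2 - 44*y + 176

Identify coefficients: p = 4, q = 0, r = 11.
Plug into h(y) = y^3 - p y^2 - 4 r y + (4 p r - q^2):
  h(y) = y^3 - (4) y^2 - 4*(11) y + (4*(4)*(11) - (0)^2)
       = y^3 + (-4) y^2 + (-44) y + (176).
Simplifying: h(y) = y^3 - 4*y^2 - 44*y + 176.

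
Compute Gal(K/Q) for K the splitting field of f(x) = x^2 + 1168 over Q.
Gal(K/Q) = Z/2Z (cyclic of order 2)

x^2 + 1168 is irreducible over Q since -1168 is not a rational square. The splitting field Q(sqrt(-1168)) has degree 2 over Q, and its unique nontrivial automorphism is sqrt(-1168) ↦ -sqrt(-1168). Hence Gal(Q(sqrt(-1168))/Q) = Z/2Z.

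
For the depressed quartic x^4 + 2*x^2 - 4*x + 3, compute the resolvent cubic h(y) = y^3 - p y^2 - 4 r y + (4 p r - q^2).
h(y) = y^3 - 2*y^2 - 12*y + 8

Identify coefficients: p = 2, q = -4, r = 3.
Plug into h(y) = y^3 - p y^2 - 4 r y + (4 p r - q^2):
  h(y) = y^3 - (2) y^2 - 4*(3) y + (4*(2)*(3) - (-4)^2)
       = y^3 + (-2) y^2 + (-12) y + (8).
Simplifying: h(y) = y^3 - 2*y^2 - 12*y + 8.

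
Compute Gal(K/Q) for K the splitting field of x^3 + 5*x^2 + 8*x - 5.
Gal(K/Q) = S_3 (symmetric group of order 6)

Compute the discriminant of x^3 + (5)*x^2 + (8)*x + (-5): Δ = -2223. Since Δ is not a rational square, the Galois group is not contained in A_3; it must be the full S_3 (irreducibility of the cubic rules out anything smaller).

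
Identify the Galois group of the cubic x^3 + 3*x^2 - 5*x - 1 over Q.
Gal(K/Q) = S_3 (symmetric group of order 6)

Compute the discriminant of x^3 + (3)*x^2 + (-5)*x + (-1): Δ = 1076. Since Δ is not a rational square, the Galois group is not contained in A_3; it must be the full S_3 (irreducibility of the cubic rules out anything smaller).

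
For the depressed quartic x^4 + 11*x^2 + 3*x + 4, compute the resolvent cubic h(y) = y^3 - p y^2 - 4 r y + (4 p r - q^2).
h(y) = y^3 - 11*y^2 - 16*y + 167

Identify coefficients: p = 11, q = 3, r = 4.
Plug into h(y) = y^3 - p y^2 - 4 r y + (4 p r - q^2):
  h(y) = y^3 - (11) y^2 - 4*(4) y + (4*(11)*(4) - (3)^2)
       = y^3 + (-11) y^2 + (-16) y + (167).
Simplifying: h(y) = y^3 - 11*y^2 - 16*y + 167.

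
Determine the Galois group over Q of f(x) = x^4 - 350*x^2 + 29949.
Gal(K/Q) = V_4 (Klein four-group, Z/2Z × Z/2Z)

f factors as (x^2 - 201)(x^2 - 149), so the splitting field is K = Q(sqrt(201), sqrt(149)). The elements 201, 149, 29949 are all non-squares in Q, so sqrt(201) and sqrt(149) generate independent quadratic extensions. Thus [K:Q] = 4 and Gal(K/Q) is generated by the two order-2 automorphisms sqrt(201) ↦ -sqrt(201) and sqrt(149) ↦ -sqrt(149), giving V_4.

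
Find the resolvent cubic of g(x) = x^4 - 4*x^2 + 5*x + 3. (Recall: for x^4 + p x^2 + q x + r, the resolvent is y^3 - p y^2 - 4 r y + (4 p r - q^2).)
h(y) = y^3 + 4*y^2 - 12*y - 73

Identify coefficients: p = -4, q = 5, r = 3.
Plug into h(y) = y^3 - p y^2 - 4 r y + (4 p r - q^2):
  h(y) = y^3 - (-4) y^2 - 4*(3) y + (4*(-4)*(3) - (5)^2)
       = y^3 + (4) y^2 + (-12) y + (-73).
Simplifying: h(y) = y^3 + 4*y^2 - 12*y - 73.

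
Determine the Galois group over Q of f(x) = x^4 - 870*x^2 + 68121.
Gal(K/Q) = Z/2Z (cyclic of order 2)

f factors as (x^2 - 87)(x^2 - 783), so the splitting field is K = Q(sqrt(87), sqrt(783)). The squarefree part of 87 is 87 and the squarefree part of 783 is also 87, so sqrt(87) and sqrt(783) are both rational multiples of sqrt(87). Hence Q(sqrt(87)) = Q(sqrt(783)) = Q(sqrt(87)), and the splitting field collapses to a single degree-2 extension with Galois group Z/2Z.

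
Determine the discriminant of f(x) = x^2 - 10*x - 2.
Δ = 108

For a quadratic a x^2 + b x + c the discriminant is Δ = b^2 - 4ac = (-10)^2 - 4*(1)*(-2) = 100 - (-8) = 108.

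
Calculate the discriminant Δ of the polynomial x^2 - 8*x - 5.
Δ = 84

For a quadratic a x^2 + b x + c the discriminant is Δ = b^2 - 4ac = (-8)^2 - 4*(1)*(-5) = 64 - (-20) = 84.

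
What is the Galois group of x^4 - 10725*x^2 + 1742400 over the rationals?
Gal(K/Q) = Z/2Z (cyclic of order 2)

f factors as (x^2 - 165)(x^2 - 10560), so the splitting field is K = Q(sqrt(165), sqrt(10560)). The squarefree part of 165 is 165 and the squarefree part of 10560 is also 165, so sqrt(165) and sqrt(10560) are both rational multiples of sqrt(165). Hence Q(sqrt(165)) = Q(sqrt(10560)) = Q(sqrt(165)), and the splitting field collapses to a single degree-2 extension with Galois group Z/2Z.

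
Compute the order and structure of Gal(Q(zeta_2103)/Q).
|Gal(Q(zeta_2103)/Q)| = phi(2103) = 1400; group ≅ (Z/2103Z)^* ≅ Z/2Z × Z/700Z

The n-th cyclotomic polynomial Φ_2103(x) is the minimal polynomial of zeta_2103 over Q and has degree phi(2103) = 1400. So Q(zeta_2103) is a degree-1400 Galois extension with Galois group (Z/2103Z)^*. By CRT, (Z/2103Z)^* ≅ (Z/3Z)^* × (Z/701Z)^*. Each prime-power unit group is (Z/3Z)^* ≅ Z/2Z; (Z/701Z)^* ≅ Z/700Z. Hence Gal(Q(zeta_2103)/Q) ≅ Z/2Z × Z/700Z.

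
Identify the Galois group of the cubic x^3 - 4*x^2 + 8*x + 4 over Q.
Gal(K/Q) = S_3 (symmetric group of order 6)

Compute the discriminant of x^3 + (-4)*x^2 + (8)*x + (4): Δ = -2736. Since Δ is not a rational square, the Galois group is not contained in A_3; it must be the full S_3 (irreducibility of the cubic rules out anything smaller).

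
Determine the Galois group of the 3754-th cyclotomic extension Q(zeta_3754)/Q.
|Gal(Q(zeta_3754)/Q)| = phi(3754) = 1876; group ≅ (Z/3754Z)^* ≅ Z/1876Z

The n-th cyclotomic polynomial Φ_3754(x) is the minimal polynomial of zeta_3754 over Q and has degree phi(3754) = 1876. So Q(zeta_3754) is a degree-1876 Galois extension with Galois group (Z/3754Z)^*. By CRT, (Z/3754Z)^* ≅ (Z/2Z)^* × (Z/1877Z)^*. Each prime-power unit group is (Z/2Z)^* ≅ trivial group (order 1); (Z/1877Z)^* ≅ Z/1876Z. Hence Gal(Q(zeta_3754)/Q) ≅ Z/1876Z.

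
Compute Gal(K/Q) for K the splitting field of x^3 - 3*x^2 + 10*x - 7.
Gal(K/Q) = S_3 (symmetric group of order 6)

Compute the discriminant of x^3 + (-3)*x^2 + (10)*x + (-7): Δ = -1399. Since Δ is not a rational square, the Galois group is not contained in A_3; it must be the full S_3 (irreducibility of the cubic rules out anything smaller).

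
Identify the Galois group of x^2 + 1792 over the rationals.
Gal(K/Q) = Z/2Z (cyclic of order 2)

x^2 + 1792 is irreducible over Q since -1792 is not a rational square. The splitting field Q(sqrt(-1792)) has degree 2 over Q, and its unique nontrivial automorphism is sqrt(-1792) ↦ -sqrt(-1792). Hence Gal(Q(sqrt(-1792))/Q) = Z/2Z.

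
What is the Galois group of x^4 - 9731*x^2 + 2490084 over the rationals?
Gal(K/Q) = Z/2Z (cyclic of order 2)

f factors as (x^2 - 9468)(x^2 - 263), so the splitting field is K = Q(sqrt(9468), sqrt(263)). The squarefree part of 9468 is 263 and the squarefree part of 263 is also 263, so sqrt(9468) and sqrt(263) are both rational multiples of sqrt(263). Hence Q(sqrt(9468)) = Q(sqrt(263)) = Q(sqrt(263)), and the splitting field collapses to a single degree-2 extension with Galois group Z/2Z.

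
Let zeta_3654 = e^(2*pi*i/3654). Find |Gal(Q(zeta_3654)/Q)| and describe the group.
|Gal(Q(zeta_3654)/Q)| = phi(3654) = 1008; group ≅ (Z/3654Z)^* ≅ Z/6Z × Z/6Z × Z/28Z

The n-th cyclotomic polynomial Φ_3654(x) is the minimal polynomial of zeta_3654 over Q and has degree phi(3654) = 1008. So Q(zeta_3654) is a degree-1008 Galois extension with Galois group (Z/3654Z)^*. By CRT, (Z/3654Z)^* ≅ (Z/2Z)^* × (Z/9Z)^* × (Z/7Z)^* × (Z/29Z)^*. Each prime-power unit group is (Z/2Z)^* ≅ trivial group (order 1); (Z/9Z)^* ≅ Z/6Z; (Z/7Z)^* ≅ Z/6Z; (Z/29Z)^* ≅ Z/28Z. Hence Gal(Q(zeta_3654)/Q) ≅ Z/6Z × Z/6Z × Z/28Z.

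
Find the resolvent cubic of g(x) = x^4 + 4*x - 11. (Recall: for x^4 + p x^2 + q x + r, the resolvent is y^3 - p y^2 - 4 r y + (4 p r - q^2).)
h(y) = y^3 + 44*y - 16

Identify coefficients: p = 0, q = 4, r = -11.
Plug into h(y) = y^3 - p y^2 - 4 r y + (4 p r - q^2):
  h(y) = y^3 - (0) y^2 - 4*(-11) y + (4*(0)*(-11) - (4)^2)
       = y^3 + (0) y^2 + (44) y + (-16).
Simplifying: h(y) = y^3 + 44*y - 16.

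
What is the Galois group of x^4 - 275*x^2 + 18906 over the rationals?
Gal(K/Q) = V_4 (Klein four-group, Z/2Z × Z/2Z)

f factors as (x^2 - 138)(x^2 - 137), so the splitting field is K = Q(sqrt(138), sqrt(137)). The elements 138, 137, 18906 are all non-squares in Q, so sqrt(138) and sqrt(137) generate independent quadratic extensions. Thus [K:Q] = 4 and Gal(K/Q) is generated by the two order-2 automorphisms sqrt(138) ↦ -sqrt(138) and sqrt(137) ↦ -sqrt(137), giving V_4.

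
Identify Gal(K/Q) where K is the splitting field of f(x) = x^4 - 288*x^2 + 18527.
Gal(K/Q) = V_4 (Klein four-group, Z/2Z × Z/2Z)

f factors as (x^2 - 97)(x^2 - 191), so the splitting field is K = Q(sqrt(97), sqrt(191)). The elements 97, 191, 18527 are all non-squares in Q, so sqrt(97) and sqrt(191) generate independent quadratic extensions. Thus [K:Q] = 4 and Gal(K/Q) is generated by the two order-2 automorphisms sqrt(97) ↦ -sqrt(97) and sqrt(191) ↦ -sqrt(191), giving V_4.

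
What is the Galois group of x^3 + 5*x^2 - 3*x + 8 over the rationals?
Gal(K/Q) = S_3 (symmetric group of order 6)

Compute the discriminant of x^3 + (5)*x^2 + (-3)*x + (8): Δ = -7555. Since Δ is not a rational square, the Galois group is not contained in A_3; it must be the full S_3 (irreducibility of the cubic rules out anything smaller).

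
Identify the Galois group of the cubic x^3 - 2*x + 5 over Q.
Gal(K/Q) = S_3 (symmetric group of order 6)

Compute the discriminant of x^3 + (0)*x^2 + (-2)*x + (5): Δ = -643. Since Δ is not a rational square, the Galois group is not contained in A_3; it must be the full S_3 (irreducibility of the cubic rules out anything smaller).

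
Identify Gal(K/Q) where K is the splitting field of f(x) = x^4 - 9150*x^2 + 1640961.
Gal(K/Q) = Z/2Z (cyclic of order 2)

f factors as (x^2 - 183)(x^2 - 8967), so the splitting field is K = Q(sqrt(183), sqrt(8967)). The squarefree part of 183 is 183 and the squarefree part of 8967 is also 183, so sqrt(183) and sqrt(8967) are both rational multiples of sqrt(183). Hence Q(sqrt(183)) = Q(sqrt(8967)) = Q(sqrt(183)), and the splitting field collapses to a single degree-2 extension with Galois group Z/2Z.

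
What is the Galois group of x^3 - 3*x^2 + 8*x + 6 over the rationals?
Gal(K/Q) = S_3 (symmetric group of order 6)

Compute the discriminant of x^3 + (-3)*x^2 + (8)*x + (6): Δ = -4388. Since Δ is not a rational square, the Galois group is not contained in A_3; it must be the full S_3 (irreducibility of the cubic rules out anything smaller).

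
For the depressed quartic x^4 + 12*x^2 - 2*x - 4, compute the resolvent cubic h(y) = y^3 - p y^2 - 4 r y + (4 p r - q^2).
h(y) = y^3 - 12*y^2 + 16*y - 196

Identify coefficients: p = 12, q = -2, r = -4.
Plug into h(y) = y^3 - p y^2 - 4 r y + (4 p r - q^2):
  h(y) = y^3 - (12) y^2 - 4*(-4) y + (4*(12)*(-4) - (-2)^2)
       = y^3 + (-12) y^2 + (16) y + (-196).
Simplifying: h(y) = y^3 - 12*y^2 + 16*y - 196.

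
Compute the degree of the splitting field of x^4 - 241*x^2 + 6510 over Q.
[K:Q] = 4

f factors as (x^2 - 210)(x^2 - 31); the splitting field is K = Q(sqrt(210), sqrt(31)). Since 210, 31, and 6510 are all non-squares in Q, the three subfields Q(sqrt(210)), Q(sqrt(31)), Q(sqrt(6510)) are distinct degree-2 extensions, so [K:Q] = 4 (Klein four Galois group).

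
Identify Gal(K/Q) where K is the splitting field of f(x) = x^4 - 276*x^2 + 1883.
Gal(K/Q) = V_4 (Klein four-group, Z/2Z × Z/2Z)

f factors as (x^2 - 7)(x^2 - 269), so the splitting field is K = Q(sqrt(7), sqrt(269)). The elements 7, 269, 1883 are all non-squares in Q, so sqrt(7) and sqrt(269) generate independent quadratic extensions. Thus [K:Q] = 4 and Gal(K/Q) is generated by the two order-2 automorphisms sqrt(7) ↦ -sqrt(7) and sqrt(269) ↦ -sqrt(269), giving V_4.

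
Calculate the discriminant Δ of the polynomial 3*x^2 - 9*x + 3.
Δ = 45

For a quadratic a x^2 + b x + c the discriminant is Δ = b^2 - 4ac = (-9)^2 - 4*(3)*(3) = 81 - (36) = 45.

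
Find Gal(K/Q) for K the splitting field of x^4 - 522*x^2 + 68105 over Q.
Gal(K/Q) = V_4 (Klein four-group, Z/2Z × Z/2Z)

f factors as (x^2 - 265)(x^2 - 257), so the splitting field is K = Q(sqrt(265), sqrt(257)). The elements 265, 257, 68105 are all non-squares in Q, so sqrt(265) and sqrt(257) generate independent quadratic extensions. Thus [K:Q] = 4 and Gal(K/Q) is generated by the two order-2 automorphisms sqrt(265) ↦ -sqrt(265) and sqrt(257) ↦ -sqrt(257), giving V_4.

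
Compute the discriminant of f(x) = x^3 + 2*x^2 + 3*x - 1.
Δ = -175

For x^3 + a x^2 + b x + c the discriminant is Δ = 18 a b c - 4 a^3 c + a^2 b^2 - 4 b^3 - 27 c^2.
Plug a = 2, b = 3, c = -1:
  18*(2)*(3)*(-1) - 4*(2)^3*(-1) + (2)^2*(3)^2 - 4*(3)^3 - 27*(-1)^2
  = -108 + (32) + 36 + (-108) + (-27)
  = -175.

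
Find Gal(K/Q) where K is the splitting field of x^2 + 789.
Gal(K/Q) = Z/2Z (cyclic of order 2)

x^2 + 789 is irreducible over Q since -789 is not a rational square. The splitting field Q(sqrt(-789)) has degree 2 over Q, and its unique nontrivial automorphism is sqrt(-789) ↦ -sqrt(-789). Hence Gal(Q(sqrt(-789))/Q) = Z/2Z.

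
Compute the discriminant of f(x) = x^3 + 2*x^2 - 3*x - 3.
Δ = 321

For x^3 + a x^2 + b x + c the discriminant is Δ = 18 a b c - 4 a^3 c + a^2 b^2 - 4 b^3 - 27 c^2.
Plug a = 2, b = -3, c = -3:
  18*(2)*(-3)*(-3) - 4*(2)^3*(-3) + (2)^2*(-3)^2 - 4*(-3)^3 - 27*(-3)^2
  = 324 + (96) + 36 + (108) + (-243)
  = 321.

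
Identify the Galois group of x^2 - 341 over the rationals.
Gal(K/Q) = Z/2Z (cyclic of order 2)

x^2 - 341 is irreducible over Q since 341 is not a rational square. The splitting field Q(sqrt(341)) has degree 2 over Q, and its unique nontrivial automorphism is sqrt(341) ↦ -sqrt(341). Hence Gal(Q(sqrt(341))/Q) = Z/2Z.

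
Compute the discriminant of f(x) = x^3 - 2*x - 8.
Δ = -1696

For x^3 + a x^2 + b x + c the discriminant is Δ = 18 a b c - 4 a^3 c + a^2 b^2 - 4 b^3 - 27 c^2.
Plug a = 0, b = -2, c = -8:
  18*(0)*(-2)*(-8) - 4*(0)^3*(-8) + (0)^2*(-2)^2 - 4*(-2)^3 - 27*(-8)^2
  = 0 + (0) + 0 + (32) + (-1728)
  = -1696.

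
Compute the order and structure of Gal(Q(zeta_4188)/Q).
|Gal(Q(zeta_4188)/Q)| = phi(4188) = 1392; group ≅ (Z/4188Z)^* ≅ Z/2Z × Z/2Z × Z/348Z

The n-th cyclotomic polynomial Φ_4188(x) is the minimal polynomial of zeta_4188 over Q and has degree phi(4188) = 1392. So Q(zeta_4188) is a degree-1392 Galois extension with Galois group (Z/4188Z)^*. By CRT, (Z/4188Z)^* ≅ (Z/4Z)^* × (Z/3Z)^* × (Z/349Z)^*. Each prime-power unit group is (Z/4Z)^* ≅ Z/2Z; (Z/3Z)^* ≅ Z/2Z; (Z/349Z)^* ≅ Z/348Z. Hence Gal(Q(zeta_4188)/Q) ≅ Z/2Z × Z/2Z × Z/348Z.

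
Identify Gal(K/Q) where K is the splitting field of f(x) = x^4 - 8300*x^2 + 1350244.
Gal(K/Q) = Z/2Z (cyclic of order 2)

f factors as (x^2 - 8134)(x^2 - 166), so the splitting field is K = Q(sqrt(8134), sqrt(166)). The squarefree part of 8134 is 166 and the squarefree part of 166 is also 166, so sqrt(8134) and sqrt(166) are both rational multiples of sqrt(166). Hence Q(sqrt(8134)) = Q(sqrt(166)) = Q(sqrt(166)), and the splitting field collapses to a single degree-2 extension with Galois group Z/2Z.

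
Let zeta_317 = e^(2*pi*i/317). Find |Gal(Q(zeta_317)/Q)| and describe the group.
|Gal(Q(zeta_317)/Q)| = phi(317) = 316; group ≅ (Z/317Z)^* ≅ Z/316Z

The n-th cyclotomic polynomial Φ_317(x) is the minimal polynomial of zeta_317 over Q and has degree phi(317) = 316. So Q(zeta_317) is a degree-316 Galois extension with Galois group (Z/317Z)^*. (Z/317Z)^* is cyclic since 317 is an odd prime power (or 4). Hence Gal(Q(zeta_317)/Q) ≅ Z/316Z.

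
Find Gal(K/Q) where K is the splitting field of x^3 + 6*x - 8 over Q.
Gal(K/Q) = S_3 (symmetric group of order 6)

Compute the discriminant of x^3 + (0)*x^2 + (6)*x + (-8): Δ = -2592. Since Δ is not a rational square, the Galois group is not contained in A_3; it must be the full S_3 (irreducibility of the cubic rules out anything smaller).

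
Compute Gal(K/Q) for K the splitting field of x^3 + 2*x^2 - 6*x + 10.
Gal(K/Q) = S_3 (symmetric group of order 6)

Compute the discriminant of x^3 + (2)*x^2 + (-6)*x + (10): Δ = -4172. Since Δ is not a rational square, the Galois group is not contained in A_3; it must be the full S_3 (irreducibility of the cubic rules out anything smaller).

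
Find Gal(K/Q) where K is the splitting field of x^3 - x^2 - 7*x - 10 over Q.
Gal(K/Q) = S_3 (symmetric group of order 6)

Compute the discriminant of x^3 + (-1)*x^2 + (-7)*x + (-10): Δ = -2579. Since Δ is not a rational square, the Galois group is not contained in A_3; it must be the full S_3 (irreducibility of the cubic rules out anything smaller).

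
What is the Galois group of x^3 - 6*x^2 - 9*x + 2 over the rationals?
Gal(K/Q) = S_3 (symmetric group of order 6)

Compute the discriminant of x^3 + (-6)*x^2 + (-9)*x + (2): Δ = 9396. Since Δ is not a rational square, the Galois group is not contained in A_3; it must be the full S_3 (irreducibility of the cubic rules out anything smaller).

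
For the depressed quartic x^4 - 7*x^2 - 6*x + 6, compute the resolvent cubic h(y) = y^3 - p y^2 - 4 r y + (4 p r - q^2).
h(y) = y^3 + 7*y^2 - 24*y - 204

Identify coefficients: p = -7, q = -6, r = 6.
Plug into h(y) = y^3 - p y^2 - 4 r y + (4 p r - q^2):
  h(y) = y^3 - (-7) y^2 - 4*(6) y + (4*(-7)*(6) - (-6)^2)
       = y^3 + (7) y^2 + (-24) y + (-204).
Simplifying: h(y) = y^3 + 7*y^2 - 24*y - 204.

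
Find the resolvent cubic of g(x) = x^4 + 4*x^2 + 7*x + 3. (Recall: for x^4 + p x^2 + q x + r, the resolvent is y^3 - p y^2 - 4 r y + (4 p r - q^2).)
h(y) = y^3 - 4*y^2 - 12*y - 1

Identify coefficients: p = 4, q = 7, r = 3.
Plug into h(y) = y^3 - p y^2 - 4 r y + (4 p r - q^2):
  h(y) = y^3 - (4) y^2 - 4*(3) y + (4*(4)*(3) - (7)^2)
       = y^3 + (-4) y^2 + (-12) y + (-1).
Simplifying: h(y) = y^3 - 4*y^2 - 12*y - 1.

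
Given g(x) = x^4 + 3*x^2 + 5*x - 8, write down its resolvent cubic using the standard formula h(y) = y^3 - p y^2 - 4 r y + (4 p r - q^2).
h(y) = y^3 - 3*y^2 + 32*y - 121

Identify coefficients: p = 3, q = 5, r = -8.
Plug into h(y) = y^3 - p y^2 - 4 r y + (4 p r - q^2):
  h(y) = y^3 - (3) y^2 - 4*(-8) y + (4*(3)*(-8) - (5)^2)
       = y^3 + (-3) y^2 + (32) y + (-121).
Simplifying: h(y) = y^3 - 3*y^2 + 32*y - 121.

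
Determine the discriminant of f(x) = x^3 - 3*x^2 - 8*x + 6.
Δ = 4892

For x^3 + a x^2 + b x + c the discriminant is Δ = 18 a b c - 4 a^3 c + a^2 b^2 - 4 b^3 - 27 c^2.
Plug a = -3, b = -8, c = 6:
  18*(-3)*(-8)*(6) - 4*(-3)^3*(6) + (-3)^2*(-8)^2 - 4*(-8)^3 - 27*(6)^2
  = 2592 + (648) + 576 + (2048) + (-972)
  = 4892.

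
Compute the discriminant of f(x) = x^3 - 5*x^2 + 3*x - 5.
Δ = -1708

For x^3 + a x^2 + b x + c the discriminant is Δ = 18 a b c - 4 a^3 c + a^2 b^2 - 4 b^3 - 27 c^2.
Plug a = -5, b = 3, c = -5:
  18*(-5)*(3)*(-5) - 4*(-5)^3*(-5) + (-5)^2*(3)^2 - 4*(3)^3 - 27*(-5)^2
  = 1350 + (-2500) + 225 + (-108) + (-675)
  = -1708.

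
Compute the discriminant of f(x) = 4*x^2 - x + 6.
Δ = -95

For a quadratic a x^2 + b x + c the discriminant is Δ = b^2 - 4ac = (-1)^2 - 4*(4)*(6) = 1 - (96) = -95.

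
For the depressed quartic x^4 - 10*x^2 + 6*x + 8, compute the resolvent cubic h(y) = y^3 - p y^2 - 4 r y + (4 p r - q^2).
h(y) = y^3 + 10*y^2 - 32*y - 356

Identify coefficients: p = -10, q = 6, r = 8.
Plug into h(y) = y^3 - p y^2 - 4 r y + (4 p r - q^2):
  h(y) = y^3 - (-10) y^2 - 4*(8) y + (4*(-10)*(8) - (6)^2)
       = y^3 + (10) y^2 + (-32) y + (-356).
Simplifying: h(y) = y^3 + 10*y^2 - 32*y - 356.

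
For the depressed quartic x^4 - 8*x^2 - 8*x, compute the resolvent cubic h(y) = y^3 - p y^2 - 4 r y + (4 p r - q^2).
h(y) = y^3 + 8*y^2 - 64

Identify coefficients: p = -8, q = -8, r = 0.
Plug into h(y) = y^3 - p y^2 - 4 r y + (4 p r - q^2):
  h(y) = y^3 - (-8) y^2 - 4*(0) y + (4*(-8)*(0) - (-8)^2)
       = y^3 + (8) y^2 + (0) y + (-64).
Simplifying: h(y) = y^3 + 8*y^2 - 64.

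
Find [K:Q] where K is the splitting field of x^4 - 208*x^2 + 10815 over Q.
[K:Q] = 4

f factors as (x^2 - 103)(x^2 - 105); the splitting field is K = Q(sqrt(103), sqrt(105)). Since 103, 105, and 10815 are all non-squares in Q, the three subfields Q(sqrt(103)), Q(sqrt(105)), Q(sqrt(10815)) are distinct degree-2 extensions, so [K:Q] = 4 (Klein four Galois group).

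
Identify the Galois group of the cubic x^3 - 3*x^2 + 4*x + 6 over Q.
Gal(K/Q) = S_3 (symmetric group of order 6)

Compute the discriminant of x^3 + (-3)*x^2 + (4)*x + (6): Δ = -1732. Since Δ is not a rational square, the Galois group is not contained in A_3; it must be the full S_3 (irreducibility of the cubic rules out anything smaller).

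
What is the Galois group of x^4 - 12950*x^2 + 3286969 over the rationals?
Gal(K/Q) = Z/2Z (cyclic of order 2)

f factors as (x^2 - 12691)(x^2 - 259), so the splitting field is K = Q(sqrt(12691), sqrt(259)). The squarefree part of 12691 is 259 and the squarefree part of 259 is also 259, so sqrt(12691) and sqrt(259) are both rational multiples of sqrt(259). Hence Q(sqrt(12691)) = Q(sqrt(259)) = Q(sqrt(259)), and the splitting field collapses to a single degree-2 extension with Galois group Z/2Z.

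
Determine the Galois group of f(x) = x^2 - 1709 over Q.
Gal(K/Q) = Z/2Z (cyclic of order 2)

x^2 - 1709 is irreducible over Q since 1709 is not a rational square. The splitting field Q(sqrt(1709)) has degree 2 over Q, and its unique nontrivial automorphism is sqrt(1709) ↦ -sqrt(1709). Hence Gal(Q(sqrt(1709))/Q) = Z/2Z.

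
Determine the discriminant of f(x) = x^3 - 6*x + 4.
Δ = 432

For a depressed cubic x^3 + p x + q the discriminant is Δ = -4 p^3 - 27 q^2 = -4*(-6)^3 - 27*(4)^2 = 864 - 432 = 432.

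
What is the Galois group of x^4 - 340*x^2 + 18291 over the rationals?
Gal(K/Q) = V_4 (Klein four-group, Z/2Z × Z/2Z)

f factors as (x^2 - 273)(x^2 - 67), so the splitting field is K = Q(sqrt(273), sqrt(67)). The elements 273, 67, 18291 are all non-squares in Q, so sqrt(273) and sqrt(67) generate independent quadratic extensions. Thus [K:Q] = 4 and Gal(K/Q) is generated by the two order-2 automorphisms sqrt(273) ↦ -sqrt(273) and sqrt(67) ↦ -sqrt(67), giving V_4.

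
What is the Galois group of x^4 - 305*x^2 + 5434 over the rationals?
Gal(K/Q) = V_4 (Klein four-group, Z/2Z × Z/2Z)

f factors as (x^2 - 19)(x^2 - 286), so the splitting field is K = Q(sqrt(19), sqrt(286)). The elements 19, 286, 5434 are all non-squares in Q, so sqrt(19) and sqrt(286) generate independent quadratic extensions. Thus [K:Q] = 4 and Gal(K/Q) is generated by the two order-2 automorphisms sqrt(19) ↦ -sqrt(19) and sqrt(286) ↦ -sqrt(286), giving V_4.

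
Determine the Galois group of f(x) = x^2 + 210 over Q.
Gal(K/Q) = Z/2Z (cyclic of order 2)

x^2 + 210 is irreducible over Q since -210 is not a rational square. The splitting field Q(sqrt(-210)) has degree 2 over Q, and its unique nontrivial automorphism is sqrt(-210) ↦ -sqrt(-210). Hence Gal(Q(sqrt(-210))/Q) = Z/2Z.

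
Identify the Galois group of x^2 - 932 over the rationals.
Gal(K/Q) = Z/2Z (cyclic of order 2)

x^2 - 932 is irreducible over Q since 932 is not a rational square. The splitting field Q(sqrt(932)) has degree 2 over Q, and its unique nontrivial automorphism is sqrt(932) ↦ -sqrt(932). Hence Gal(Q(sqrt(932))/Q) = Z/2Z.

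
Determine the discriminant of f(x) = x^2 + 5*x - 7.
Δ = 53

For a quadratic a x^2 + b x + c the discriminant is Δ = b^2 - 4ac = (5)^2 - 4*(1)*(-7) = 25 - (-28) = 53.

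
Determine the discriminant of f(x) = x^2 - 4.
Δ = 16

For a quadratic a x^2 + b x + c the discriminant is Δ = b^2 - 4ac = (0)^2 - 4*(1)*(-4) = 0 - (-16) = 16.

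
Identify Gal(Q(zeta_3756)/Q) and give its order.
|Gal(Q(zeta_3756)/Q)| = phi(3756) = 1248; group ≅ (Z/3756Z)^* ≅ Z/2Z × Z/2Z × Z/312Z

The n-th cyclotomic polynomial Φ_3756(x) is the minimal polynomial of zeta_3756 over Q and has degree phi(3756) = 1248. So Q(zeta_3756) is a degree-1248 Galois extension with Galois group (Z/3756Z)^*. By CRT, (Z/3756Z)^* ≅ (Z/4Z)^* × (Z/3Z)^* × (Z/313Z)^*. Each prime-power unit group is (Z/4Z)^* ≅ Z/2Z; (Z/3Z)^* ≅ Z/2Z; (Z/313Z)^* ≅ Z/312Z. Hence Gal(Q(zeta_3756)/Q) ≅ Z/2Z × Z/2Z × Z/312Z.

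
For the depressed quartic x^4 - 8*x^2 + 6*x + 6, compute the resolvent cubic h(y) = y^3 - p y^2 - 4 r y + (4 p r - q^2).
h(y) = y^3 + 8*y^2 - 24*y - 228

Identify coefficients: p = -8, q = 6, r = 6.
Plug into h(y) = y^3 - p y^2 - 4 r y + (4 p r - q^2):
  h(y) = y^3 - (-8) y^2 - 4*(6) y + (4*(-8)*(6) - (6)^2)
       = y^3 + (8) y^2 + (-24) y + (-228).
Simplifying: h(y) = y^3 + 8*y^2 - 24*y - 228.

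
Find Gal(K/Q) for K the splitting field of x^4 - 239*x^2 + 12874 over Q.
Gal(K/Q) = V_4 (Klein four-group, Z/2Z × Z/2Z)

f factors as (x^2 - 82)(x^2 - 157), so the splitting field is K = Q(sqrt(82), sqrt(157)). The elements 82, 157, 12874 are all non-squares in Q, so sqrt(82) and sqrt(157) generate independent quadratic extensions. Thus [K:Q] = 4 and Gal(K/Q) is generated by the two order-2 automorphisms sqrt(82) ↦ -sqrt(82) and sqrt(157) ↦ -sqrt(157), giving V_4.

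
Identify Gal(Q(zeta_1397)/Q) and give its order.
|Gal(Q(zeta_1397)/Q)| = phi(1397) = 1260; group ≅ (Z/1397Z)^* ≅ Z/10Z × Z/126Z

The n-th cyclotomic polynomial Φ_1397(x) is the minimal polynomial of zeta_1397 over Q and has degree phi(1397) = 1260. So Q(zeta_1397) is a degree-1260 Galois extension with Galois group (Z/1397Z)^*. By CRT, (Z/1397Z)^* ≅ (Z/11Z)^* × (Z/127Z)^*. Each prime-power unit group is (Z/11Z)^* ≅ Z/10Z; (Z/127Z)^* ≅ Z/126Z. Hence Gal(Q(zeta_1397)/Q) ≅ Z/10Z × Z/126Z.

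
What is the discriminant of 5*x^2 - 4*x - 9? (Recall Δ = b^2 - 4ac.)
Δ = 196

For a quadratic a x^2 + b x + c the discriminant is Δ = b^2 - 4ac = (-4)^2 - 4*(5)*(-9) = 16 - (-180) = 196.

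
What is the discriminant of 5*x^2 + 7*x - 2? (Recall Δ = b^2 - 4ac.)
Δ = 89

For a quadratic a x^2 + b x + c the discriminant is Δ = b^2 - 4ac = (7)^2 - 4*(5)*(-2) = 49 - (-40) = 89.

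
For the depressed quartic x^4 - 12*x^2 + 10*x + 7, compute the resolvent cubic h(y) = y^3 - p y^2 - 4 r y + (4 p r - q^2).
h(y) = y^3 + 12*y^2 - 28*y - 436

Identify coefficients: p = -12, q = 10, r = 7.
Plug into h(y) = y^3 - p y^2 - 4 r y + (4 p r - q^2):
  h(y) = y^3 - (-12) y^2 - 4*(7) y + (4*(-12)*(7) - (10)^2)
       = y^3 + (12) y^2 + (-28) y + (-436).
Simplifying: h(y) = y^3 + 12*y^2 - 28*y - 436.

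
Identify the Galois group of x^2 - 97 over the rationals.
Gal(K/Q) = Z/2Z (cyclic of order 2)

x^2 - 97 is irreducible over Q since 97 is not a rational square. The splitting field Q(sqrt(97)) has degree 2 over Q, and its unique nontrivial automorphism is sqrt(97) ↦ -sqrt(97). Hence Gal(Q(sqrt(97))/Q) = Z/2Z.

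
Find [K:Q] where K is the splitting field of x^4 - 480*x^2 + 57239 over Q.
[K:Q] = 4

f factors as (x^2 - 259)(x^2 - 221); the splitting field is K = Q(sqrt(259), sqrt(221)). Since 259, 221, and 57239 are all non-squares in Q, the three subfields Q(sqrt(259)), Q(sqrt(221)), Q(sqrt(57239)) are distinct degree-2 extensions, so [K:Q] = 4 (Klein four Galois group).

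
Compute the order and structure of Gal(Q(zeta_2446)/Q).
|Gal(Q(zeta_2446)/Q)| = phi(2446) = 1222; group ≅ (Z/2446Z)^* ≅ Z/1222Z

The n-th cyclotomic polynomial Φ_2446(x) is the minimal polynomial of zeta_2446 over Q and has degree phi(2446) = 1222. So Q(zeta_2446) is a degree-1222 Galois extension with Galois group (Z/2446Z)^*. By CRT, (Z/2446Z)^* ≅ (Z/2Z)^* × (Z/1223Z)^*. Each prime-power unit group is (Z/2Z)^* ≅ trivial group (order 1); (Z/1223Z)^* ≅ Z/1222Z. Hence Gal(Q(zeta_2446)/Q) ≅ Z/1222Z.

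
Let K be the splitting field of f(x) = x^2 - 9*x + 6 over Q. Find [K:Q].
[K:Q] = 2

The discriminant of x^2 + (-9)*x + (6) is b^2 - 4c = 81 - (24) = 57. Since 57 is not a perfect square in Q, the polynomial is irreducible over Q. Its two roots generate a degree-2 extension, so [K:Q] = 2.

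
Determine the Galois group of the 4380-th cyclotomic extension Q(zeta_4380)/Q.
|Gal(Q(zeta_4380)/Q)| = phi(4380) = 1152; group ≅ (Z/4380Z)^* ≅ Z/2Z × Z/2Z × Z/4Z × Z/72Z

The n-th cyclotomic polynomial Φ_4380(x) is the minimal polynomial of zeta_4380 over Q and has degree phi(4380) = 1152. So Q(zeta_4380) is a degree-1152 Galois extension with Galois group (Z/4380Z)^*. By CRT, (Z/4380Z)^* ≅ (Z/4Z)^* × (Z/3Z)^* × (Z/5Z)^* × (Z/73Z)^*. Each prime-power unit group is (Z/4Z)^* ≅ Z/2Z; (Z/3Z)^* ≅ Z/2Z; (Z/5Z)^* ≅ Z/4Z; (Z/73Z)^* ≅ Z/72Z. Hence Gal(Q(zeta_4380)/Q) ≅ Z/2Z × Z/2Z × Z/4Z × Z/72Z.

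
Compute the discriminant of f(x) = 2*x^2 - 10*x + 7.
Δ = 44

For a quadratic a x^2 + b x + c the discriminant is Δ = b^2 - 4ac = (-10)^2 - 4*(2)*(7) = 100 - (56) = 44.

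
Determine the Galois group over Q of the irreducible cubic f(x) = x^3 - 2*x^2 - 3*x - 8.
Gal(K/Q) = S_3 (symmetric group of order 6)

Compute the discriminant of x^3 + (-2)*x^2 + (-3)*x + (-8): Δ = -2704. Since Δ is not a rational square, the Galois group is not contained in A_3; it must be the full S_3 (irreducibility of the cubic rules out anything smaller).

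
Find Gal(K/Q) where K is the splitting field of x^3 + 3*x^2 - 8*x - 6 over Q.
Gal(K/Q) = S_3 (symmetric group of order 6)

Compute the discriminant of x^3 + (3)*x^2 + (-8)*x + (-6): Δ = 4892. Since Δ is not a rational square, the Galois group is not contained in A_3; it must be the full S_3 (irreducibility of the cubic rules out anything smaller).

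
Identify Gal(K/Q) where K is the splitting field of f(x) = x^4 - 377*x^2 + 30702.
Gal(K/Q) = V_4 (Klein four-group, Z/2Z × Z/2Z)

f factors as (x^2 - 119)(x^2 - 258), so the splitting field is K = Q(sqrt(119), sqrt(258)). The elements 119, 258, 30702 are all non-squares in Q, so sqrt(119) and sqrt(258) generate independent quadratic extensions. Thus [K:Q] = 4 and Gal(K/Q) is generated by the two order-2 automorphisms sqrt(119) ↦ -sqrt(119) and sqrt(258) ↦ -sqrt(258), giving V_4.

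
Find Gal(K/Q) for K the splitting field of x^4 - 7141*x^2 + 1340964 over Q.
Gal(K/Q) = Z/2Z (cyclic of order 2)

f factors as (x^2 - 6948)(x^2 - 193), so the splitting field is K = Q(sqrt(6948), sqrt(193)). The squarefree part of 6948 is 193 and the squarefree part of 193 is also 193, so sqrt(6948) and sqrt(193) are both rational multiples of sqrt(193). Hence Q(sqrt(6948)) = Q(sqrt(193)) = Q(sqrt(193)), and the splitting field collapses to a single degree-2 extension with Galois group Z/2Z.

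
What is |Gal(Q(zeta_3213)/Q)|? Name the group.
|Gal(Q(zeta_3213)/Q)| = phi(3213) = 1728; group ≅ (Z/3213Z)^* ≅ Z/6Z × Z/16Z × Z/18Z

The n-th cyclotomic polynomial Φ_3213(x) is the minimal polynomial of zeta_3213 over Q and has degree phi(3213) = 1728. So Q(zeta_3213) is a degree-1728 Galois extension with Galois group (Z/3213Z)^*. By CRT, (Z/3213Z)^* ≅ (Z/27Z)^* × (Z/7Z)^* × (Z/17Z)^*. Each prime-power unit group is (Z/27Z)^* ≅ Z/18Z; (Z/7Z)^* ≅ Z/6Z; (Z/17Z)^* ≅ Z/16Z. Hence Gal(Q(zeta_3213)/Q) ≅ Z/6Z × Z/16Z × Z/18Z.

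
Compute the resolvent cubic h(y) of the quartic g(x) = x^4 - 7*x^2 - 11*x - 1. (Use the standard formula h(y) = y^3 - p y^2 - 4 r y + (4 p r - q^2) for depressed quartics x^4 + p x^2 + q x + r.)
h(y) = y^3 + 7*y^2 + 4*y - 93

Identify coefficients: p = -7, q = -11, r = -1.
Plug into h(y) = y^3 - p y^2 - 4 r y + (4 p r - q^2):
  h(y) = y^3 - (-7) y^2 - 4*(-1) y + (4*(-7)*(-1) - (-11)^2)
       = y^3 + (7) y^2 + (4) y + (-93).
Simplifying: h(y) = y^3 + 7*y^2 + 4*y - 93.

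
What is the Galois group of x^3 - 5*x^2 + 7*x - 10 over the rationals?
Gal(K/Q) = S_3 (symmetric group of order 6)

Compute the discriminant of x^3 + (-5)*x^2 + (7)*x + (-10): Δ = -1547. Since Δ is not a rational square, the Galois group is not contained in A_3; it must be the full S_3 (irreducibility of the cubic rules out anything smaller).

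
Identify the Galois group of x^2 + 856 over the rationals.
Gal(K/Q) = Z/2Z (cyclic of order 2)

x^2 + 856 is irreducible over Q since -856 is not a rational square. The splitting field Q(sqrt(-856)) has degree 2 over Q, and its unique nontrivial automorphism is sqrt(-856) ↦ -sqrt(-856). Hence Gal(Q(sqrt(-856))/Q) = Z/2Z.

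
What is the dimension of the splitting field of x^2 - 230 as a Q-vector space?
[K:Q] = 2

The polynomial x^2 - 230 is irreducible over Q since 230 is not a perfect square. Its splitting field is Q(sqrt(230)), which has degree 2 over Q.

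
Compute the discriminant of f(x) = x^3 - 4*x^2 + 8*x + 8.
Δ = -5312

For x^3 + a x^2 + b x + c the discriminant is Δ = 18 a b c - 4 a^3 c + a^2 b^2 - 4 b^3 - 27 c^2.
Plug a = -4, b = 8, c = 8:
  18*(-4)*(8)*(8) - 4*(-4)^3*(8) + (-4)^2*(8)^2 - 4*(8)^3 - 27*(8)^2
  = -4608 + (2048) + 1024 + (-2048) + (-1728)
  = -5312.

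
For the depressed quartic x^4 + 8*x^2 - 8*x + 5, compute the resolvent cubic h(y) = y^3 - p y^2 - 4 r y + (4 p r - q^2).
h(y) = y^3 - 8*y^2 - 20*y + 96

Identify coefficients: p = 8, q = -8, r = 5.
Plug into h(y) = y^3 - p y^2 - 4 r y + (4 p r - q^2):
  h(y) = y^3 - (8) y^2 - 4*(5) y + (4*(8)*(5) - (-8)^2)
       = y^3 + (-8) y^2 + (-20) y + (96).
Simplifying: h(y) = y^3 - 8*y^2 - 20*y + 96.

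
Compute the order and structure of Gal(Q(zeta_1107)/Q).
|Gal(Q(zeta_1107)/Q)| = phi(1107) = 720; group ≅ (Z/1107Z)^* ≅ Z/18Z × Z/40Z

The n-th cyclotomic polynomial Φ_1107(x) is the minimal polynomial of zeta_1107 over Q and has degree phi(1107) = 720. So Q(zeta_1107) is a degree-720 Galois extension with Galois group (Z/1107Z)^*. By CRT, (Z/1107Z)^* ≅ (Z/27Z)^* × (Z/41Z)^*. Each prime-power unit group is (Z/27Z)^* ≅ Z/18Z; (Z/41Z)^* ≅ Z/40Z. Hence Gal(Q(zeta_1107)/Q) ≅ Z/18Z × Z/40Z.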